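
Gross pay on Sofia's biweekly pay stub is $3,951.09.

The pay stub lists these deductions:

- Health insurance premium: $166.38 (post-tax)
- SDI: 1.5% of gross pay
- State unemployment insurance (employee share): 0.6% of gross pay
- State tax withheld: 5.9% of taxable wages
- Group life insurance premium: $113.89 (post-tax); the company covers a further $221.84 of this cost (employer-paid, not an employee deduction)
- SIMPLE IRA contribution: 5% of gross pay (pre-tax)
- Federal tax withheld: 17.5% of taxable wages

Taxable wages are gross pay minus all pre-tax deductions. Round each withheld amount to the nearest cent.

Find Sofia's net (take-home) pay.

$2,511.96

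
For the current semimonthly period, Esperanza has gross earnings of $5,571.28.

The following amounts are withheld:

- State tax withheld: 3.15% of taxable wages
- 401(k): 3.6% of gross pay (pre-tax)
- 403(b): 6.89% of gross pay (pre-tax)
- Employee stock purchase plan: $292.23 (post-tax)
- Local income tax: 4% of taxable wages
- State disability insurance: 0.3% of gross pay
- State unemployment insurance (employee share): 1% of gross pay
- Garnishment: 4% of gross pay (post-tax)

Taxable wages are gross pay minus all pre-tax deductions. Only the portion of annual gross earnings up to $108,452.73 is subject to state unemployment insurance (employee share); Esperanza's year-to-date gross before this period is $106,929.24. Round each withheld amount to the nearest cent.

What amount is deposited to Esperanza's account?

$4,083.27

403(b): $5,571.28 × 0.0689 = $383.86
401(k): $5,571.28 × 0.036 = $200.57
Pre-tax total = $383.86 + $200.57 = $584.43
Taxable wages = $5,571.28 − $584.43 = $4,986.85
Local income tax: $4,986.85 × 0.04 = $199.47
State tax withheld: $4,986.85 × 0.0315 = $157.09
State unemployment insurance (employee share): only $108,452.73 − $106,929.24 = $1,523.49 of this check is subject → $1,523.49 × 0.01 = $15.23
State disability insurance: $5,571.28 × 0.003 = $16.71
Employee stock purchase plan: $292.23
Garnishment: $5,571.28 × 0.04 = $222.85
Total deductions = $383.86 + $200.57 + $199.47 + $157.09 + $15.23 + $16.71 + $292.23 + $222.85 = $1,488.01
Net pay = $5,571.28 − $1,488.01 = $4,083.27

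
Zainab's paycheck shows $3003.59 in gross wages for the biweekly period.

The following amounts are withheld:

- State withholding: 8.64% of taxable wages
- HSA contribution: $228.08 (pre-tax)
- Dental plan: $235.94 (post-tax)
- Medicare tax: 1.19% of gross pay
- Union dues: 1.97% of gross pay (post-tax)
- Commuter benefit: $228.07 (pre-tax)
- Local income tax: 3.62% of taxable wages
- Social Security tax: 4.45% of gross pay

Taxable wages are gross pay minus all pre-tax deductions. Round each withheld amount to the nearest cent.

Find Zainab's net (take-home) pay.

$1770.61

Commuter benefit: $228.07
HSA contribution: $228.08
Pre-tax total = $228.07 + $228.08 = $456.15
Taxable wages = $3003.59 − $456.15 = $2547.44
State withholding: $2547.44 × 0.0864 = $220.10
Local income tax: $2547.44 × 0.0362 = $92.22
Social Security tax: $3003.59 × 0.0445 = $133.66
Medicare tax: $3003.59 × 0.0119 = $35.74
Union dues: $3003.59 × 0.0197 = $59.17
Dental plan: $235.94
Total deductions = $228.07 + $228.08 + $220.10 + $92.22 + $133.66 + $35.74 + $59.17 + $235.94 = $1232.98
Net pay = $3003.59 − $1232.98 = $1770.61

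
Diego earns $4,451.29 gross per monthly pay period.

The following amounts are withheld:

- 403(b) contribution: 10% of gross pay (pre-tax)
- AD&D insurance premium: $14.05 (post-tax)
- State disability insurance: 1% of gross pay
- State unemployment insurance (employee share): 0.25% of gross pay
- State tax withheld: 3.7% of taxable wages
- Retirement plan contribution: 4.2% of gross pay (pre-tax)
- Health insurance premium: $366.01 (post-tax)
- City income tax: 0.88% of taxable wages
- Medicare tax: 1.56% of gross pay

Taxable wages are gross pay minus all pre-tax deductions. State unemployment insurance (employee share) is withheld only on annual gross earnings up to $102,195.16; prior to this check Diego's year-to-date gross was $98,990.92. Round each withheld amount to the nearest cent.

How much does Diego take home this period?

Retirement plan contribution: $4,451.29 × 0.042 = $186.95
403(b) contribution: $4,451.29 × 0.1 = $445.13
Pre-tax total = $186.95 + $445.13 = $632.08
Taxable wages = $4,451.29 − $632.08 = $3,819.21
City income tax: $3,819.21 × 0.0088 = $33.61
State tax withheld: $3,819.21 × 0.037 = $141.31
Medicare tax: $4,451.29 × 0.0156 = $69.44
State unemployment insurance (employee share): only $102,195.16 − $98,990.92 = $3,204.24 of this check is subject → $3,204.24 × 0.0025 = $8.01
State disability insurance: $4,451.29 × 0.01 = $44.51
Health insurance premium: $366.01
AD&D insurance premium: $14.05
Total deductions = $186.95 + $445.13 + $33.61 + $141.31 + $69.44 + $8.01 + $44.51 + $366.01 + $14.05 = $1,309.02
Net pay = $4,451.29 − $1,309.02 = $3,142.27

$3,142.27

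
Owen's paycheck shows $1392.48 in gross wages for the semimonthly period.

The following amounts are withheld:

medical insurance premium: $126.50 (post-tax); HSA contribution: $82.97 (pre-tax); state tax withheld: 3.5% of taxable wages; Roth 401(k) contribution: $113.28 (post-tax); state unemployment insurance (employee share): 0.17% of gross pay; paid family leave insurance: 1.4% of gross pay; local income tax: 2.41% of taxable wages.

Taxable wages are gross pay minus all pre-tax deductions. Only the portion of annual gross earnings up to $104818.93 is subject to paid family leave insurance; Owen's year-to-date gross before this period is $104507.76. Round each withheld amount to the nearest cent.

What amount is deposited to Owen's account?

HSA contribution: $82.97
Taxable wages = $1392.48 − $82.97 = $1309.51
Local income tax: $1309.51 × 0.0241 = $31.56
State tax withheld: $1309.51 × 0.035 = $45.83
Paid family leave insurance: only $104818.93 − $104507.76 = $311.17 of this check is subject → $311.17 × 0.014 = $4.36
State unemployment insurance (employee share): $1392.48 × 0.0017 = $2.37
Roth 401(k) contribution: $113.28
Medical insurance premium: $126.50
Total deductions = $82.97 + $31.56 + $45.83 + $4.36 + $2.37 + $113.28 + $126.50 = $406.87
Net pay = $1392.48 − $406.87 = $985.61

$985.61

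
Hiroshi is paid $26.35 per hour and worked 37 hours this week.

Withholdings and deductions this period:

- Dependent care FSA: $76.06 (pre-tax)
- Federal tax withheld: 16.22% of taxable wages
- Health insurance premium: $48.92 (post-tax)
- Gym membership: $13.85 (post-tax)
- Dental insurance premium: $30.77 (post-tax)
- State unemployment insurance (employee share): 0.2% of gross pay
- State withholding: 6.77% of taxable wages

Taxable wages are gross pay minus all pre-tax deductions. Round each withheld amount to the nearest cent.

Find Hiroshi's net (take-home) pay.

Gross pay: 37 × $26.35 = $974.95
Dependent care FSA: $76.06
Taxable wages = $974.95 − $76.06 = $898.89
Federal tax withheld: $898.89 × 0.1622 = $145.80
State withholding: $898.89 × 0.0677 = $60.85
State unemployment insurance (employee share): $974.95 × 0.002 = $1.95
Health insurance premium: $48.92
Dental insurance premium: $30.77
Gym membership: $13.85
Total deductions = $76.06 + $145.80 + $60.85 + $1.95 + $48.92 + $30.77 + $13.85 = $378.20
Net pay = $974.95 − $378.20 = $596.75

$596.75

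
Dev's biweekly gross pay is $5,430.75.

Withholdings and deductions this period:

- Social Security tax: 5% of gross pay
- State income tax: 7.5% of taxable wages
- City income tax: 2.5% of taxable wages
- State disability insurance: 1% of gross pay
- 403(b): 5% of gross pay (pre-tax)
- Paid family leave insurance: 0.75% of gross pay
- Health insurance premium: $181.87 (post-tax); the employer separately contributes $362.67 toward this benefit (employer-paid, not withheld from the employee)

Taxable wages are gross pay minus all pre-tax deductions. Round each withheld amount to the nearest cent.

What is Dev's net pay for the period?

$4,094.84

403(b): $5,430.75 × 0.05 = $271.54
Taxable wages = $5,430.75 − $271.54 = $5,159.21
City income tax: $5,159.21 × 0.025 = $128.98
State income tax: $5,159.21 × 0.075 = $386.94
Paid family leave insurance: $5,430.75 × 0.0075 = $40.73
State disability insurance: $5,430.75 × 0.01 = $54.31
Social Security tax: $5,430.75 × 0.05 = $271.54
Health insurance premium: $181.87
(Employer's $362.67 toward health insurance premium is not withheld from the employee.)
Total deductions = $271.54 + $128.98 + $386.94 + $40.73 + $54.31 + $271.54 + $181.87 = $1,335.91
Net pay = $5,430.75 − $1,335.91 = $4,094.84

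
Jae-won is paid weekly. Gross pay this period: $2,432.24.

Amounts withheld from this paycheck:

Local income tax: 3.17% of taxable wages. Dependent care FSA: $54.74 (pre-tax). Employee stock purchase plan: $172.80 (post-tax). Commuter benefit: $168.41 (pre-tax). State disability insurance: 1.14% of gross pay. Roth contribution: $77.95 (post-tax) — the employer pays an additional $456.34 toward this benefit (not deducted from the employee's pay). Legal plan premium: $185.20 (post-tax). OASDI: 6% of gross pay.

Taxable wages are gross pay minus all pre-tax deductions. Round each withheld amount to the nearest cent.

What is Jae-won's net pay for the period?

$1,529.45

Dependent care FSA: $54.74
Commuter benefit: $168.41
Pre-tax total = $54.74 + $168.41 = $223.15
Taxable wages = $2,432.24 − $223.15 = $2,209.09
Local income tax: $2,209.09 × 0.0317 = $70.03
State disability insurance: $2,432.24 × 0.0114 = $27.73
OASDI: $2,432.24 × 0.06 = $145.93
Roth contribution: $77.95
Legal plan premium: $185.20
Employee stock purchase plan: $172.80
(Employer's $456.34 toward Roth contribution is not withheld from the employee.)
Total deductions = $54.74 + $168.41 + $70.03 + $27.73 + $145.93 + $77.95 + $185.20 + $172.80 = $902.79
Net pay = $2,432.24 − $902.79 = $1,529.45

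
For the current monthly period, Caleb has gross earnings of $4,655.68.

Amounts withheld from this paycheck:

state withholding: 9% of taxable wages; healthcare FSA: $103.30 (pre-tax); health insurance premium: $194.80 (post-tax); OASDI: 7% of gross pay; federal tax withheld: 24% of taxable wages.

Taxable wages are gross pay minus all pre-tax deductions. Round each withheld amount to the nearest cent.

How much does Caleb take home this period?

$2,529.40

Healthcare FSA: $103.30
Taxable wages = $4,655.68 − $103.30 = $4,552.38
State withholding: $4,552.38 × 0.09 = $409.71
Federal tax withheld: $4,552.38 × 0.24 = $1,092.57
OASDI: $4,655.68 × 0.07 = $325.90
Health insurance premium: $194.80
Total deductions = $103.30 + $409.71 + $1,092.57 + $325.90 + $194.80 = $2,126.28
Net pay = $4,655.68 − $2,126.28 = $2,529.40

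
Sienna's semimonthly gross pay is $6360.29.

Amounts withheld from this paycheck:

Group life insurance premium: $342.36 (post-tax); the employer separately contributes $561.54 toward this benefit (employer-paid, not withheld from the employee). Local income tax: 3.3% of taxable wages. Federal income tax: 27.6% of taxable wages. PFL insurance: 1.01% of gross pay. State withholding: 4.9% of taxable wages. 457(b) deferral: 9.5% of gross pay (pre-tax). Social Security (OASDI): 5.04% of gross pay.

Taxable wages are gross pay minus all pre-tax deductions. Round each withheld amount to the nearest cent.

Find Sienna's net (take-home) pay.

$2968.23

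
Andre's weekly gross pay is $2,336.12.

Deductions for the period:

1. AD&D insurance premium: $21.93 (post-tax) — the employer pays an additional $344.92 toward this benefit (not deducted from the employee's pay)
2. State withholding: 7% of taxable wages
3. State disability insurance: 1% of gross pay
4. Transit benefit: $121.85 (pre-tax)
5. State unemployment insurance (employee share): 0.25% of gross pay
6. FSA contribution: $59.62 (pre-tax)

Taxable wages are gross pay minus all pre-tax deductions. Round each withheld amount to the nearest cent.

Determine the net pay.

$1,952.69

FSA contribution: $59.62
Transit benefit: $121.85
Pre-tax total = $59.62 + $121.85 = $181.47
Taxable wages = $2,336.12 − $181.47 = $2,154.65
State withholding: $2,154.65 × 0.07 = $150.83
State disability insurance: $2,336.12 × 0.01 = $23.36
State unemployment insurance (employee share): $2,336.12 × 0.0025 = $5.84
AD&D insurance premium: $21.93
(Employer's $344.92 toward AD&D insurance premium is not withheld from the employee.)
Total deductions = $59.62 + $121.85 + $150.83 + $23.36 + $5.84 + $21.93 = $383.43
Net pay = $2,336.12 − $383.43 = $1,952.69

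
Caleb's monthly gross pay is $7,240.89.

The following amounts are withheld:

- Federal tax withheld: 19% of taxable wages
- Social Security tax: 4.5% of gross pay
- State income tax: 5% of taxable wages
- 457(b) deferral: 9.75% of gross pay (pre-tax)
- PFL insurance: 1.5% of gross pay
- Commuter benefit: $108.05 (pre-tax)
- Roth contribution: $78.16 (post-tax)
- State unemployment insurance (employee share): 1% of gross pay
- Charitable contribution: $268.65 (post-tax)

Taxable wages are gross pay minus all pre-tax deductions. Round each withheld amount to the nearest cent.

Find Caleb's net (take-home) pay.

$4,030.74

457(b) deferral: $7,240.89 × 0.0975 = $705.99
Commuter benefit: $108.05
Pre-tax total = $705.99 + $108.05 = $814.04
Taxable wages = $7,240.89 − $814.04 = $6,426.85
State income tax: $6,426.85 × 0.05 = $321.34
Federal tax withheld: $6,426.85 × 0.19 = $1,221.10
Social Security tax: $7,240.89 × 0.045 = $325.84
PFL insurance: $7,240.89 × 0.015 = $108.61
State unemployment insurance (employee share): $7,240.89 × 0.01 = $72.41
Roth contribution: $78.16
Charitable contribution: $268.65
Total deductions = $705.99 + $108.05 + $321.34 + $1,221.10 + $325.84 + $108.61 + $72.41 + $78.16 + $268.65 = $3,210.15
Net pay = $7,240.89 − $3,210.15 = $4,030.74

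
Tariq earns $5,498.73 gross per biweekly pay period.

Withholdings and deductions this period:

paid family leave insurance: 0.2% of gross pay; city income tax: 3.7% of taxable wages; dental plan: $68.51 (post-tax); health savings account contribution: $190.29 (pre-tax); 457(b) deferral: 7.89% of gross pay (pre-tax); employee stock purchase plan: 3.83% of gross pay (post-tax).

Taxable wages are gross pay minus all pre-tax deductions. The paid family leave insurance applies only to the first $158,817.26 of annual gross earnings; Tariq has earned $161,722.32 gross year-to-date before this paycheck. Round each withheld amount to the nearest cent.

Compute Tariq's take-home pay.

$4,415.12

Health savings account contribution: $190.29
457(b) deferral: $5,498.73 × 0.0789 = $433.85
Pre-tax total = $190.29 + $433.85 = $624.14
Taxable wages = $5,498.73 − $624.14 = $4,874.59
City income tax: $4,874.59 × 0.037 = $180.36
Paid family leave insurance: annual cap $158,817.26 already reached (YTD $161,722.32), so $0.00
Dental plan: $68.51
Employee stock purchase plan: $5,498.73 × 0.0383 = $210.60
Total deductions = $190.29 + $433.85 + $180.36 + $0.00 + $68.51 + $210.60 = $1,083.61
Net pay = $5,498.73 − $1,083.61 = $4,415.12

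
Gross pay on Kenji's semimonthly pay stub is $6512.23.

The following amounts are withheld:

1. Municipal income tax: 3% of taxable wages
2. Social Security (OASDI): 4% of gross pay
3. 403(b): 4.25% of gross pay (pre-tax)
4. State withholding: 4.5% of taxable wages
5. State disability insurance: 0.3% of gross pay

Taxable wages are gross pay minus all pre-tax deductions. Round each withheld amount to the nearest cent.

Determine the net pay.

$5487.77

403(b): $6512.23 × 0.0425 = $276.77
Taxable wages = $6512.23 − $276.77 = $6235.46
Municipal income tax: $6235.46 × 0.03 = $187.06
State withholding: $6235.46 × 0.045 = $280.60
State disability insurance: $6512.23 × 0.003 = $19.54
Social Security (OASDI): $6512.23 × 0.04 = $260.49
Total deductions = $276.77 + $187.06 + $280.60 + $19.54 + $260.49 = $1024.46
Net pay = $6512.23 − $1024.46 = $5487.77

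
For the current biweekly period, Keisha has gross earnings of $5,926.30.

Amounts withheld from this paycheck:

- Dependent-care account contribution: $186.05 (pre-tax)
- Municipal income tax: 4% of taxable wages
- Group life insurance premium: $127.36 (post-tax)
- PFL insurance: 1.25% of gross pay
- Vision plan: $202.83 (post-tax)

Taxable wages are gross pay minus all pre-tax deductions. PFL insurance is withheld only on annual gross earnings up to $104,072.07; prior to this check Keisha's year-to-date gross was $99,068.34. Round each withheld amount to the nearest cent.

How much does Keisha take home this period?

$5,117.90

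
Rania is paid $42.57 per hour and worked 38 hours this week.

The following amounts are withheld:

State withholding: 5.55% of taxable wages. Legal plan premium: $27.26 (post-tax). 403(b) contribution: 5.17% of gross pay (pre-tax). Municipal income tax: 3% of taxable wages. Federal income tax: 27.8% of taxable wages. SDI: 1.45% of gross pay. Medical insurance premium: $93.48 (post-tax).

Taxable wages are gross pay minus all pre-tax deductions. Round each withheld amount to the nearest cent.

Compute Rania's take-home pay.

$832.21

Gross pay: 38 × $42.57 = $1,617.66
403(b) contribution: $1,617.66 × 0.0517 = $83.63
Taxable wages = $1,617.66 − $83.63 = $1,534.03
Municipal income tax: $1,534.03 × 0.03 = $46.02
Federal income tax: $1,534.03 × 0.278 = $426.46
State withholding: $1,534.03 × 0.0555 = $85.14
SDI: $1,617.66 × 0.0145 = $23.46
Medical insurance premium: $93.48
Legal plan premium: $27.26
Total deductions = $83.63 + $46.02 + $426.46 + $85.14 + $23.46 + $93.48 + $27.26 = $785.45
Net pay = $1,617.66 − $785.45 = $832.21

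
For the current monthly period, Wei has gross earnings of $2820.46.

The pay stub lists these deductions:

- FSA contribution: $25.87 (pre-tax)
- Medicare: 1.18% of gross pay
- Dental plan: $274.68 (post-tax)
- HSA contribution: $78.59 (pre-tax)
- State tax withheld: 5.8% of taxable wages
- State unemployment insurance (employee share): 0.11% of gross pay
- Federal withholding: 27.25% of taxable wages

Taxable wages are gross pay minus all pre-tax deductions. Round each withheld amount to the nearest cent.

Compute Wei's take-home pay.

HSA contribution: $78.59
FSA contribution: $25.87
Pre-tax total = $78.59 + $25.87 = $104.46
Taxable wages = $2820.46 − $104.46 = $2716.00
Federal withholding: $2716.00 × 0.2725 = $740.11
State tax withheld: $2716.00 × 0.058 = $157.53
Medicare: $2820.46 × 0.0118 = $33.28
State unemployment insurance (employee share): $2820.46 × 0.0011 = $3.10
Dental plan: $274.68
Total deductions = $78.59 + $25.87 + $740.11 + $157.53 + $33.28 + $3.10 + $274.68 = $1313.16
Net pay = $2820.46 − $1313.16 = $1507.30

$1507.30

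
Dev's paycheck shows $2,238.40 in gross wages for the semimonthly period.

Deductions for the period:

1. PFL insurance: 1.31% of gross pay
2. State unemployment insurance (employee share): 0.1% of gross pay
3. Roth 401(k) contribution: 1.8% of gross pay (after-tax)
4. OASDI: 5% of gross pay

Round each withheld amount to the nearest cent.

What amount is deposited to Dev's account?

$2,054.63

OASDI: $2,238.40 × 0.05 = $111.92
State unemployment insurance (employee share): $2,238.40 × 0.001 = $2.24
PFL insurance: $2,238.40 × 0.0131 = $29.32
Roth 401(k) contribution: $2,238.40 × 0.018 = $40.29
Total deductions = $111.92 + $2.24 + $29.32 + $40.29 = $183.77
Net pay = $2,238.40 − $183.77 = $2,054.63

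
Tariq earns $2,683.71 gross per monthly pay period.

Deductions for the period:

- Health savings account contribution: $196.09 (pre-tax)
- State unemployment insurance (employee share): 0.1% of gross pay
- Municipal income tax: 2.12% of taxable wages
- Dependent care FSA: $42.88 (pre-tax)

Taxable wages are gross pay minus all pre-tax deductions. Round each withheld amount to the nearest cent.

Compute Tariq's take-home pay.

$2,390.23

Dependent care FSA: $42.88
Health savings account contribution: $196.09
Pre-tax total = $42.88 + $196.09 = $238.97
Taxable wages = $2,683.71 − $238.97 = $2,444.74
Municipal income tax: $2,444.74 × 0.0212 = $51.83
State unemployment insurance (employee share): $2,683.71 × 0.001 = $2.68
Total deductions = $42.88 + $196.09 + $51.83 + $2.68 = $293.48
Net pay = $2,683.71 − $293.48 = $2,390.23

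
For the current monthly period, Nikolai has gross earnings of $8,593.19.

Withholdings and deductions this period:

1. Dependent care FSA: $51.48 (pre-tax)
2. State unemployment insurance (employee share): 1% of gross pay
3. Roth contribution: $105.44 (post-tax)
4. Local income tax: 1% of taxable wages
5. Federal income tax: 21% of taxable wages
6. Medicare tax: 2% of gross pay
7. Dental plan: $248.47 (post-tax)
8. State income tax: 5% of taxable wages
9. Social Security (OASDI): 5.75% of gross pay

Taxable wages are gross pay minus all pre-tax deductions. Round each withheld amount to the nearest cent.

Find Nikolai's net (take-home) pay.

Dependent care FSA: $51.48
Taxable wages = $8,593.19 − $51.48 = $8,541.71
State income tax: $8,541.71 × 0.05 = $427.09
Local income tax: $8,541.71 × 0.01 = $85.42
Federal income tax: $8,541.71 × 0.21 = $1,793.76
Social Security (OASDI): $8,593.19 × 0.0575 = $494.11
Medicare tax: $8,593.19 × 0.02 = $171.86
State unemployment insurance (employee share): $8,593.19 × 0.01 = $85.93
Roth contribution: $105.44
Dental plan: $248.47
Total deductions = $51.48 + $427.09 + $85.42 + $1,793.76 + $494.11 + $171.86 + $85.93 + $105.44 + $248.47 = $3,463.56
Net pay = $8,593.19 − $3,463.56 = $5,129.63

$5,129.63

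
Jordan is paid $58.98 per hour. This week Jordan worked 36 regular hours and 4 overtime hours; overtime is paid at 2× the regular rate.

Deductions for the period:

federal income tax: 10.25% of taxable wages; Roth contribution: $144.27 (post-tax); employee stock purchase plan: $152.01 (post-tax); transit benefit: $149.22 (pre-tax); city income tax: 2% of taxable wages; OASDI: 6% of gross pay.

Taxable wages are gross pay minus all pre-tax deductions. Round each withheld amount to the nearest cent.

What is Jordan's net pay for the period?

Regular pay: 36 × $58.98 = $2,123.28
Overtime pay: 4 × $58.98 × 2 = $471.84
Gross pay = $2,123.28 + $471.84 = $2,595.12
Transit benefit: $149.22
Taxable wages = $2,595.12 − $149.22 = $2,445.90
Federal income tax: $2,445.90 × 0.1025 = $250.70
City income tax: $2,445.90 × 0.02 = $48.92
OASDI: $2,595.12 × 0.06 = $155.71
Employee stock purchase plan: $152.01
Roth contribution: $144.27
Total deductions = $149.22 + $250.70 + $48.92 + $155.71 + $152.01 + $144.27 = $900.83
Net pay = $2,595.12 − $900.83 = $1,694.29

$1,694.29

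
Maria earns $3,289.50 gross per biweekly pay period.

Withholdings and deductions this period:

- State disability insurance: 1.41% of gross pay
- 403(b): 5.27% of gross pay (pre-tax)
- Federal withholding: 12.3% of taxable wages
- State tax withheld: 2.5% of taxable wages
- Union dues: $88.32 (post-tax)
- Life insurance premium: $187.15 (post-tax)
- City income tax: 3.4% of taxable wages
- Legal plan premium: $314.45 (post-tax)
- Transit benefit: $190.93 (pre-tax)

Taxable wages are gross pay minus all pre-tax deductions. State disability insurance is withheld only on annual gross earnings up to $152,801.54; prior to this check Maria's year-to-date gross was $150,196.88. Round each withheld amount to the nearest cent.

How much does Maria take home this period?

403(b): $3,289.50 × 0.0527 = $173.36
Transit benefit: $190.93
Pre-tax total = $173.36 + $190.93 = $364.29
Taxable wages = $3,289.50 − $364.29 = $2,925.21
Federal withholding: $2,925.21 × 0.123 = $359.80
State tax withheld: $2,925.21 × 0.025 = $73.13
City income tax: $2,925.21 × 0.034 = $99.46
State disability insurance: only $152,801.54 − $150,196.88 = $2,604.66 of this check is subject → $2,604.66 × 0.0141 = $36.73
Life insurance premium: $187.15
Legal plan premium: $314.45
Union dues: $88.32
Total deductions = $173.36 + $190.93 + $359.80 + $73.13 + $99.46 + $36.73 + $187.15 + $314.45 + $88.32 = $1,523.33
Net pay = $3,289.50 − $1,523.33 = $1,766.17

$1,766.17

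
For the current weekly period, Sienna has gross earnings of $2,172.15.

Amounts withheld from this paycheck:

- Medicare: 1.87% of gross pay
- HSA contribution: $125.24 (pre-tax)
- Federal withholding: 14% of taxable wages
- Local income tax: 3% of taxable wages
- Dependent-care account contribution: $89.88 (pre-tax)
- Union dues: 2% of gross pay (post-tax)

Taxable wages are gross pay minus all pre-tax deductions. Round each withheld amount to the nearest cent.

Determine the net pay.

$1,540.28

HSA contribution: $125.24
Dependent-care account contribution: $89.88
Pre-tax total = $125.24 + $89.88 = $215.12
Taxable wages = $2,172.15 − $215.12 = $1,957.03
Local income tax: $1,957.03 × 0.03 = $58.71
Federal withholding: $1,957.03 × 0.14 = $273.98
Medicare: $2,172.15 × 0.0187 = $40.62
Union dues: $2,172.15 × 0.02 = $43.44
Total deductions = $125.24 + $89.88 + $58.71 + $273.98 + $40.62 + $43.44 = $631.87
Net pay = $2,172.15 − $631.87 = $1,540.28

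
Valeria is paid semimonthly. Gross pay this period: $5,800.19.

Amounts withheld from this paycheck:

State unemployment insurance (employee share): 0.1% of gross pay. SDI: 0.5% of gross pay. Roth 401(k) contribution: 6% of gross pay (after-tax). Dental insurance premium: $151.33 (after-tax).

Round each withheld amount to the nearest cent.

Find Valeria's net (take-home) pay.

State unemployment insurance (employee share): $5,800.19 × 0.001 = $5.80
SDI: $5,800.19 × 0.005 = $29.00
Dental insurance premium: $151.33
Roth 401(k) contribution: $5,800.19 × 0.06 = $348.01
Total deductions = $5.80 + $29.00 + $151.33 + $348.01 = $534.14
Net pay = $5,800.19 − $534.14 = $5,266.05

$5,266.05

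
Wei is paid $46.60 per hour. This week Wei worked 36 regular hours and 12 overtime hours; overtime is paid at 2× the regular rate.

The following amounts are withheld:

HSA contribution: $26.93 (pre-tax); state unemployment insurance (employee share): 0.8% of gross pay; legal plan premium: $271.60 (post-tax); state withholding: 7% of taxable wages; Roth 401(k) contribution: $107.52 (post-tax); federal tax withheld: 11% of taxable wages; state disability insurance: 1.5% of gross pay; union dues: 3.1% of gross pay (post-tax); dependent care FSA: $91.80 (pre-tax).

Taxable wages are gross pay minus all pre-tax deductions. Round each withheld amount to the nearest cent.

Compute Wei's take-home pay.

Regular pay: 36 × $46.60 = $1677.60
Overtime pay: 12 × $46.60 × 2 = $1118.40
Gross pay = $1677.60 + $1118.40 = $2796.00
HSA contribution: $26.93
Dependent care FSA: $91.80
Pre-tax total = $26.93 + $91.80 = $118.73
Taxable wages = $2796.00 − $118.73 = $2677.27
Federal tax withheld: $2677.27 × 0.11 = $294.50
State withholding: $2677.27 × 0.07 = $187.41
State disability insurance: $2796.00 × 0.015 = $41.94
State unemployment insurance (employee share): $2796.00 × 0.008 = $22.37
Legal plan premium: $271.60
Roth 401(k) contribution: $107.52
Union dues: $2796.00 × 0.031 = $86.68
Total deductions = $26.93 + $91.80 + $294.50 + $187.41 + $41.94 + $22.37 + $271.60 + $107.52 + $86.68 = $1130.75
Net pay = $2796.00 − $1130.75 = $1665.25

$1665.25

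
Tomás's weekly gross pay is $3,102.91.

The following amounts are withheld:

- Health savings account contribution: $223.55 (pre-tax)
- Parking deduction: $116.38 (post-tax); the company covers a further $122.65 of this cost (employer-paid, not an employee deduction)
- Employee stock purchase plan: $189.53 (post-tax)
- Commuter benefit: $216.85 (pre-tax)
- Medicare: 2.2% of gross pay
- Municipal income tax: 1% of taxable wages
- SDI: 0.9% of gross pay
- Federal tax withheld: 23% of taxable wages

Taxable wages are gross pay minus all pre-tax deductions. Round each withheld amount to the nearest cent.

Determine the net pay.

Commuter benefit: $216.85
Health savings account contribution: $223.55
Pre-tax total = $216.85 + $223.55 = $440.40
Taxable wages = $3,102.91 − $440.40 = $2,662.51
Municipal income tax: $2,662.51 × 0.01 = $26.63
Federal tax withheld: $2,662.51 × 0.23 = $612.38
Medicare: $3,102.91 × 0.022 = $68.26
SDI: $3,102.91 × 0.009 = $27.93
Employee stock purchase plan: $189.53
Parking deduction: $116.38
(Employer's $122.65 toward parking deduction is not withheld from the employee.)
Total deductions = $216.85 + $223.55 + $26.63 + $612.38 + $68.26 + $27.93 + $189.53 + $116.38 = $1,481.51
Net pay = $3,102.91 − $1,481.51 = $1,621.40

$1,621.40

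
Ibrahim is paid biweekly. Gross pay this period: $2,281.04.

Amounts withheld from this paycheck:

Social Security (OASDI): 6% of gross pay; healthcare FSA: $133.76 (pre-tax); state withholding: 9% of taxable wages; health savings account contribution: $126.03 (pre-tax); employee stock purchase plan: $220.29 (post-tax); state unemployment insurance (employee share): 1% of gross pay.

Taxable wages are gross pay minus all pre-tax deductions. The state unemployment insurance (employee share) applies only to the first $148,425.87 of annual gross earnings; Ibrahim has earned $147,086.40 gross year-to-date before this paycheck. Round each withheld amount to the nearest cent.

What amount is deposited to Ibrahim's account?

$1,468.80

Healthcare FSA: $133.76
Health savings account contribution: $126.03
Pre-tax total = $133.76 + $126.03 = $259.79
Taxable wages = $2,281.04 − $259.79 = $2,021.25
State withholding: $2,021.25 × 0.09 = $181.91
Social Security (OASDI): $2,281.04 × 0.06 = $136.86
State unemployment insurance (employee share): only $148,425.87 − $147,086.40 = $1,339.47 of this check is subject → $1,339.47 × 0.01 = $13.39
Employee stock purchase plan: $220.29
Total deductions = $133.76 + $126.03 + $181.91 + $136.86 + $13.39 + $220.29 = $812.24
Net pay = $2,281.04 − $812.24 = $1,468.80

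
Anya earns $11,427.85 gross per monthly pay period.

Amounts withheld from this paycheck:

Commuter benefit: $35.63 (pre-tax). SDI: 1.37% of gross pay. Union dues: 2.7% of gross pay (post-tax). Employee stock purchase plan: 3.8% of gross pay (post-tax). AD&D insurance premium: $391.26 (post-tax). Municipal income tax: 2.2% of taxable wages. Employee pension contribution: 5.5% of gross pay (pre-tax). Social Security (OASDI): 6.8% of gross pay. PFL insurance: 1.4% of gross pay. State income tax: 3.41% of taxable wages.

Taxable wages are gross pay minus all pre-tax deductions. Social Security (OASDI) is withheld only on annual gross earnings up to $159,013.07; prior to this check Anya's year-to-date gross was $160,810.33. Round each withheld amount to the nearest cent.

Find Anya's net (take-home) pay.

Employee pension contribution: $11,427.85 × 0.055 = $628.53
Commuter benefit: $35.63
Pre-tax total = $628.53 + $35.63 = $664.16
Taxable wages = $11,427.85 − $664.16 = $10,763.69
Municipal income tax: $10,763.69 × 0.022 = $236.80
State income tax: $10,763.69 × 0.0341 = $367.04
SDI: $11,427.85 × 0.0137 = $156.56
PFL insurance: $11,427.85 × 0.014 = $159.99
Social Security (OASDI): annual cap $159,013.07 already reached (YTD $160,810.33), so $0.00
AD&D insurance premium: $391.26
Employee stock purchase plan: $11,427.85 × 0.038 = $434.26
Union dues: $11,427.85 × 0.027 = $308.55
Total deductions = $628.53 + $35.63 + $236.80 + $367.04 + $156.56 + $159.99 + $0.00 + $391.26 + $434.26 + $308.55 = $2,718.62
Net pay = $11,427.85 − $2,718.62 = $8,709.23

$8,709.23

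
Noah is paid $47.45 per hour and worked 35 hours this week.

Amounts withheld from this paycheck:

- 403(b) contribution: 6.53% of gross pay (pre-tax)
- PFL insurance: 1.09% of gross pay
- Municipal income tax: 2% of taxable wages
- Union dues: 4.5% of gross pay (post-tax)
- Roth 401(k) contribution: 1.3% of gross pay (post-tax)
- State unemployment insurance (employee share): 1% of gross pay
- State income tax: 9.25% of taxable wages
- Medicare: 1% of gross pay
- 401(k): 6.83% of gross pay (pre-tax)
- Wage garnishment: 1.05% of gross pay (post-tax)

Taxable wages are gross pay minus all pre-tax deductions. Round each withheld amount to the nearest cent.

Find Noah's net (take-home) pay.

Gross pay: 35 × $47.45 = $1,660.75
401(k): $1,660.75 × 0.0683 = $113.43
403(b) contribution: $1,660.75 × 0.0653 = $108.45
Pre-tax total = $113.43 + $108.45 = $221.88
Taxable wages = $1,660.75 − $221.88 = $1,438.87
Municipal income tax: $1,438.87 × 0.02 = $28.78
State income tax: $1,438.87 × 0.0925 = $133.10
State unemployment insurance (employee share): $1,660.75 × 0.01 = $16.61
Medicare: $1,660.75 × 0.01 = $16.61
PFL insurance: $1,660.75 × 0.0109 = $18.10
Wage garnishment: $1,660.75 × 0.0105 = $17.44
Roth 401(k) contribution: $1,660.75 × 0.013 = $21.59
Union dues: $1,660.75 × 0.045 = $74.73
Total deductions = $113.43 + $108.45 + $28.78 + $133.10 + $16.61 + $16.61 + $18.10 + $17.44 + $21.59 + $74.73 = $548.84
Net pay = $1,660.75 − $548.84 = $1,111.91

$1,111.91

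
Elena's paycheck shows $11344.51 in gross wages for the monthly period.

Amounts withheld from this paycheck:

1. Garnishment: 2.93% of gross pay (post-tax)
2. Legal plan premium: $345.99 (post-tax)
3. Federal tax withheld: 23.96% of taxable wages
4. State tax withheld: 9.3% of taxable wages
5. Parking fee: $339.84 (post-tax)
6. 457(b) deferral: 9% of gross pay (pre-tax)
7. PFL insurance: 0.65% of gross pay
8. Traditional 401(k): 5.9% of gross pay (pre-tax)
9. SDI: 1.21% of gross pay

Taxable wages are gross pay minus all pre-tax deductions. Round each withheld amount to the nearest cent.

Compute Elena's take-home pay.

Traditional 401(k): $11344.51 × 0.059 = $669.33
457(b) deferral: $11344.51 × 0.09 = $1021.01
Pre-tax total = $669.33 + $1021.01 = $1690.34
Taxable wages = $11344.51 − $1690.34 = $9654.17
State tax withheld: $9654.17 × 0.093 = $897.84
Federal tax withheld: $9654.17 × 0.2396 = $2313.14
PFL insurance: $11344.51 × 0.0065 = $73.74
SDI: $11344.51 × 0.0121 = $137.27
Legal plan premium: $345.99
Parking fee: $339.84
Garnishment: $11344.51 × 0.0293 = $332.39
Total deductions = $669.33 + $1021.01 + $897.84 + $2313.14 + $73.74 + $137.27 + $345.99 + $339.84 + $332.39 = $6130.55
Net pay = $11344.51 − $6130.55 = $5213.96

$5213.96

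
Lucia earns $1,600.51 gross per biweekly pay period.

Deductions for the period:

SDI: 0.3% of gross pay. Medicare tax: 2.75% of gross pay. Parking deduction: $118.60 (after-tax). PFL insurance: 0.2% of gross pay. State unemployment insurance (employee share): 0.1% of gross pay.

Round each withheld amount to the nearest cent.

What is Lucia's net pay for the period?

$1,428.30

Medicare tax: $1,600.51 × 0.0275 = $44.01
SDI: $1,600.51 × 0.003 = $4.80
State unemployment insurance (employee share): $1,600.51 × 0.001 = $1.60
PFL insurance: $1,600.51 × 0.002 = $3.20
Parking deduction: $118.60
Total deductions = $44.01 + $4.80 + $1.60 + $3.20 + $118.60 = $172.21
Net pay = $1,600.51 − $172.21 = $1,428.30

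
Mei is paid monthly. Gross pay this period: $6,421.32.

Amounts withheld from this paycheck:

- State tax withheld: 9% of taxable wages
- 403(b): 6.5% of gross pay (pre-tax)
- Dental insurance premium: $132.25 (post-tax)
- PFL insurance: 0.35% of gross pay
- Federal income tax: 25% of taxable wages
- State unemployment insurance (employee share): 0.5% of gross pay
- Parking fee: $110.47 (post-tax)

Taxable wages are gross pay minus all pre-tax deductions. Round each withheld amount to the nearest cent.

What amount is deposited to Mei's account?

$3,665.30

403(b): $6,421.32 × 0.065 = $417.39
Taxable wages = $6,421.32 − $417.39 = $6,003.93
Federal income tax: $6,003.93 × 0.25 = $1,500.98
State tax withheld: $6,003.93 × 0.09 = $540.35
State unemployment insurance (employee share): $6,421.32 × 0.005 = $32.11
PFL insurance: $6,421.32 × 0.0035 = $22.47
Parking fee: $110.47
Dental insurance premium: $132.25
Total deductions = $417.39 + $1,500.98 + $540.35 + $32.11 + $22.47 + $110.47 + $132.25 = $2,756.02
Net pay = $6,421.32 − $2,756.02 = $3,665.30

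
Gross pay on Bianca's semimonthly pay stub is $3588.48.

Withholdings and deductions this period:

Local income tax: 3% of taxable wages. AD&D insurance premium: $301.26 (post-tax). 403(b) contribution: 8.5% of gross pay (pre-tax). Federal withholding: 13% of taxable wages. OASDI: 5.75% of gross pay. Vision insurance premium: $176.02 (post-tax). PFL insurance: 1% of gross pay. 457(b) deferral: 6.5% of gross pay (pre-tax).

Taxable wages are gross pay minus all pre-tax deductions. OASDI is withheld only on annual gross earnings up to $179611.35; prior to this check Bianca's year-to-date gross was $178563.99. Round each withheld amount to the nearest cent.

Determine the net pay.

403(b) contribution: $3588.48 × 0.085 = $305.02
457(b) deferral: $3588.48 × 0.065 = $233.25
Pre-tax total = $305.02 + $233.25 = $538.27
Taxable wages = $3588.48 − $538.27 = $3050.21
Federal withholding: $3050.21 × 0.13 = $396.53
Local income tax: $3050.21 × 0.03 = $91.51
PFL insurance: $3588.48 × 0.01 = $35.88
OASDI: only $179611.35 − $178563.99 = $1047.36 of this check is subject → $1047.36 × 0.0575 = $60.22
Vision insurance premium: $176.02
AD&D insurance premium: $301.26
Total deductions = $305.02 + $233.25 + $396.53 + $91.51 + $35.88 + $60.22 + $176.02 + $301.26 = $1599.69
Net pay = $3588.48 − $1599.69 = $1988.79

$1988.79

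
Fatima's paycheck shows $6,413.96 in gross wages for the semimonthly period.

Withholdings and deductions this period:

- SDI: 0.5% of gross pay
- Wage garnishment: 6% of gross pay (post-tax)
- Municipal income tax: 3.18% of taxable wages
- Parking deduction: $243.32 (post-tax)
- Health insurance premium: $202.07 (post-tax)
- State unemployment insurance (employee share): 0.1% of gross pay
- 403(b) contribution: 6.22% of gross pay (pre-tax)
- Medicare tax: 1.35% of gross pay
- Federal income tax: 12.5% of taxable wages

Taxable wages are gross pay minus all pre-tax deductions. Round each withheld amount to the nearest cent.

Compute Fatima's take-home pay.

$4,116.55

403(b) contribution: $6,413.96 × 0.0622 = $398.95
Taxable wages = $6,413.96 − $398.95 = $6,015.01
Municipal income tax: $6,015.01 × 0.0318 = $191.28
Federal income tax: $6,015.01 × 0.125 = $751.88
Medicare tax: $6,413.96 × 0.0135 = $86.59
State unemployment insurance (employee share): $6,413.96 × 0.001 = $6.41
SDI: $6,413.96 × 0.005 = $32.07
Health insurance premium: $202.07
Wage garnishment: $6,413.96 × 0.06 = $384.84
Parking deduction: $243.32
Total deductions = $398.95 + $191.28 + $751.88 + $86.59 + $6.41 + $32.07 + $202.07 + $384.84 + $243.32 = $2,297.41
Net pay = $6,413.96 − $2,297.41 = $4,116.55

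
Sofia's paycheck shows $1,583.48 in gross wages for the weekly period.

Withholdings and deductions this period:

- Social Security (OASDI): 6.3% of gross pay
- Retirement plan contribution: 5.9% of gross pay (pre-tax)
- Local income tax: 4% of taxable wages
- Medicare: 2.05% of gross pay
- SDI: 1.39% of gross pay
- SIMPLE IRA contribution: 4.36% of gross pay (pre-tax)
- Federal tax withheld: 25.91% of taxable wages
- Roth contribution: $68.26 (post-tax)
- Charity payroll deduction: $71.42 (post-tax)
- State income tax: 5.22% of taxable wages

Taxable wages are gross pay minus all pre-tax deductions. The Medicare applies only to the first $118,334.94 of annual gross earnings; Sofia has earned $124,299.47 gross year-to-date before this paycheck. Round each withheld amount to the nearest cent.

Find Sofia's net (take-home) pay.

$660.36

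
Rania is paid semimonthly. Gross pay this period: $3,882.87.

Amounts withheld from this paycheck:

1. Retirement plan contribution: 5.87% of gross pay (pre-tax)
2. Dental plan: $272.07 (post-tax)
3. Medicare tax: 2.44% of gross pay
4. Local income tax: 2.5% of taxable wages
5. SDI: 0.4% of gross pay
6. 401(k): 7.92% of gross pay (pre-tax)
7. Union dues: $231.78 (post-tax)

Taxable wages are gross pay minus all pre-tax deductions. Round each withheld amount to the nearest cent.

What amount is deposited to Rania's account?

401(k): $3,882.87 × 0.0792 = $307.52
Retirement plan contribution: $3,882.87 × 0.0587 = $227.92
Pre-tax total = $307.52 + $227.92 = $535.44
Taxable wages = $3,882.87 − $535.44 = $3,347.43
Local income tax: $3,347.43 × 0.025 = $83.69
Medicare tax: $3,882.87 × 0.0244 = $94.74
SDI: $3,882.87 × 0.004 = $15.53
Dental plan: $272.07
Union dues: $231.78
Total deductions = $307.52 + $227.92 + $83.69 + $94.74 + $15.53 + $272.07 + $231.78 = $1,233.25
Net pay = $3,882.87 − $1,233.25 = $2,649.62

$2,649.62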